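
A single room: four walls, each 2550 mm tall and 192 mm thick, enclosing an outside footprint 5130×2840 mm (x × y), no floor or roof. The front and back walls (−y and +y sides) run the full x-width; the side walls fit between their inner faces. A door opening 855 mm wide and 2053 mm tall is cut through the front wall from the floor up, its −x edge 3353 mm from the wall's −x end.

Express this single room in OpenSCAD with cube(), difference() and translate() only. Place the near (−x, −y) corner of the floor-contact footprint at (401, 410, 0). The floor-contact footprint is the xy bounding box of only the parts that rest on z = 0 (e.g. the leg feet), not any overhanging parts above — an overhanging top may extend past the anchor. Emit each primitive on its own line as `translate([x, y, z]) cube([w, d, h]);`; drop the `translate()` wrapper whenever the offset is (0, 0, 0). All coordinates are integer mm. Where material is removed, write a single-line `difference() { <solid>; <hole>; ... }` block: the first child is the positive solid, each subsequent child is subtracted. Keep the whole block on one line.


difference() { translate([401, 410, 0]) cube([5130, 192, 2550]); translate([3754, 410, 0]) cube([855, 192, 2053]); }
translate([401, 3058, 0]) cube([5130, 192, 2550]);
translate([401, 602, 0]) cube([192, 2456, 2550]);
translate([5339, 602, 0]) cube([192, 2456, 2550]);


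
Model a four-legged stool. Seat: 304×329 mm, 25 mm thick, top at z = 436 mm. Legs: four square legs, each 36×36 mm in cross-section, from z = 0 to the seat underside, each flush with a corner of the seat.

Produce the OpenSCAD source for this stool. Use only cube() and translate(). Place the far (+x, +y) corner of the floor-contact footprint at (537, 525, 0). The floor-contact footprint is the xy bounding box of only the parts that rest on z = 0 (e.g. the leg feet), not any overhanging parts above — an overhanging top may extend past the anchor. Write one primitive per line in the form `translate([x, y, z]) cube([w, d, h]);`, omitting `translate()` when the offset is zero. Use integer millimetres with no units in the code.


translate([233, 196, 411]) cube([304, 329, 25]);
translate([233, 196, 0]) cube([36, 36, 411]);
translate([501, 196, 0]) cube([36, 36, 411]);
translate([233, 489, 0]) cube([36, 36, 411]);
translate([501, 489, 0]) cube([36, 36, 411]);


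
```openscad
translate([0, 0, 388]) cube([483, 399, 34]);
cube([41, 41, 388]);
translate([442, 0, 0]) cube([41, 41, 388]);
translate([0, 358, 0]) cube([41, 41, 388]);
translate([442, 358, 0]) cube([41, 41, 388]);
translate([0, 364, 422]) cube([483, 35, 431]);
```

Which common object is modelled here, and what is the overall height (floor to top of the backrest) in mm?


A chair. The overall height is 853 mm.

A slab on four corner posts with a tall panel at the back — a chair. The seat slab sits at z = 388 with thickness 34, and the 431 mm backrest starts at the seat top, so the overall height is 388 + 34 + 431 = 853 mm.


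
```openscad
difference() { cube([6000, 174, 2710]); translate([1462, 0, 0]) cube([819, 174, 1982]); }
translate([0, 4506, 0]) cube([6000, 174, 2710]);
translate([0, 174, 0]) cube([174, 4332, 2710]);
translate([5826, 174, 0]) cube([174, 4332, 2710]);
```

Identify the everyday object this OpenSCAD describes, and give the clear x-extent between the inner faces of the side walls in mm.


A single room. The interior width is 5652 mm.

Four walls enclosing a rectangle with a door in the front wall — a room. Outside width 6000 minus two 174 mm walls gives 5652 mm.


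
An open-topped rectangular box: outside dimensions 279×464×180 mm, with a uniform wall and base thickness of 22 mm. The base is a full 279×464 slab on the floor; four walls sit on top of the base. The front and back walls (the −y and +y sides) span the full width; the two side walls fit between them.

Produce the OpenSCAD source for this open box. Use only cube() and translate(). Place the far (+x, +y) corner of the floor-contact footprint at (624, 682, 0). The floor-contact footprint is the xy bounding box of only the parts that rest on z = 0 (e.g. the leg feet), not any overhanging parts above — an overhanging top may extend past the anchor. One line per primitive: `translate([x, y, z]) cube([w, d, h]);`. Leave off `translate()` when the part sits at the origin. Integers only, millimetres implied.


translate([345, 218, 0]) cube([279, 464, 22]);
translate([345, 218, 22]) cube([279, 22, 158]);
translate([345, 660, 22]) cube([279, 22, 158]);
translate([345, 240, 22]) cube([22, 420, 158]);
translate([602, 240, 22]) cube([22, 420, 158]);


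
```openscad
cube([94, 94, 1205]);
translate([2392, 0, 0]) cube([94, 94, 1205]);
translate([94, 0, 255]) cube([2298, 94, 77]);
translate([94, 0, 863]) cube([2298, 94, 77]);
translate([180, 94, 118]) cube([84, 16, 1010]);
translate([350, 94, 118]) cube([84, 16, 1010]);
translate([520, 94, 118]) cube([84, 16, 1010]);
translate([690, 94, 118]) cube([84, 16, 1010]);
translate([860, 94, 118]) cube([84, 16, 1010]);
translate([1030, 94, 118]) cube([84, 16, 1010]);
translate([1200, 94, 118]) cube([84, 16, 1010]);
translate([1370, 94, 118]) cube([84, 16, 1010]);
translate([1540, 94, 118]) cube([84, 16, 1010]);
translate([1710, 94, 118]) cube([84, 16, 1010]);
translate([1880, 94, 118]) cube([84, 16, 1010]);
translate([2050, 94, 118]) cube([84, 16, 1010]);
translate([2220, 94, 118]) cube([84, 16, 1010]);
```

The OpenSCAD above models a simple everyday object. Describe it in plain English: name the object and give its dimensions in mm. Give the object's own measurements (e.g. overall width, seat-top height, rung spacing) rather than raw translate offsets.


A fence section. Two 94×94 mm posts, 1205 mm tall, stand on the floor with a clear span of 2298 mm between their inner faces. Two horizontal rails of 94×77 mm section span the gap between the posts with their undersides at z = 255 mm and z = 863 mm, flush with the posts' −y face. 13 pickets, each 84 mm wide, 16 mm thick and 1010 mm tall, are fixed to the +y face of the rails with their bottoms at z = 118 mm, spaced across the span with a 86 mm gap after the −x post and between neighbouring pickets, with 88 mm left before the +x post.


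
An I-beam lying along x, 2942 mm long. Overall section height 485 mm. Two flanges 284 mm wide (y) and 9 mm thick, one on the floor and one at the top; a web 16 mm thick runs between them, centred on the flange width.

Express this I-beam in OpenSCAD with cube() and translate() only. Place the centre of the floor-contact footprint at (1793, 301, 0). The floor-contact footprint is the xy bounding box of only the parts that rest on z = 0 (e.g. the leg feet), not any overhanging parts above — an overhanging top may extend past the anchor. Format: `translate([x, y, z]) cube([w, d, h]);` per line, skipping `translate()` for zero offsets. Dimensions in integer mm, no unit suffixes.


translate([322, 159, 0]) cube([2942, 284, 9]);
translate([322, 293, 9]) cube([2942, 16, 467]);
translate([322, 159, 476]) cube([2942, 284, 9]);


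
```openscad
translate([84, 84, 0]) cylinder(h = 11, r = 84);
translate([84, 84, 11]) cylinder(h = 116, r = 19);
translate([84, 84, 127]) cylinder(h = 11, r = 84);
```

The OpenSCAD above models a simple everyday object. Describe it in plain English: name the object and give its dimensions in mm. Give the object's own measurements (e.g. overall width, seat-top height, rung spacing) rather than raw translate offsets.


A spool: two coaxial disc flanges of radius 84 mm and thickness 11 mm, joined by a core cylinder of radius 19 mm and height 116 mm. The lower flange rests on z = 0 and the three cylinders share a vertical axis.


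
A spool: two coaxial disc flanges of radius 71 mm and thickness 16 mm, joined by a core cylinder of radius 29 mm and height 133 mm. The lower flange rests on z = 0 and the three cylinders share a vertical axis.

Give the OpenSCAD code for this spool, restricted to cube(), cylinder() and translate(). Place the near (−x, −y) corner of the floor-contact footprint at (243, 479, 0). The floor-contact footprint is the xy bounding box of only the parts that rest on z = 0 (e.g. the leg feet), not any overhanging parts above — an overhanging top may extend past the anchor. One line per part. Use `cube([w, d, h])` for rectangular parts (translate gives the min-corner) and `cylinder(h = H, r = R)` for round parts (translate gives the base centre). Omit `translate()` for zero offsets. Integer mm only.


translate([314, 550, 0]) cylinder(h = 16, r = 71);
translate([314, 550, 16]) cylinder(h = 133, r = 29);
translate([314, 550, 149]) cylinder(h = 16, r = 71);


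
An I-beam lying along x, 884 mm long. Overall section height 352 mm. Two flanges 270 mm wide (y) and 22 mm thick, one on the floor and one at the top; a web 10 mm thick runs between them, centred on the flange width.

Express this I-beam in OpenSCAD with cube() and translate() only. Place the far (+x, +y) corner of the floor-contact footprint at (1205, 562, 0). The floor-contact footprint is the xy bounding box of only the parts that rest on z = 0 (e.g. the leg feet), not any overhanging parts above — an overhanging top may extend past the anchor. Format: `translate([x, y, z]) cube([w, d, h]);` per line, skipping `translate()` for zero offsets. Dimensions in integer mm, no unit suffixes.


translate([321, 292, 0]) cube([884, 270, 22]);
translate([321, 422, 22]) cube([884, 10, 308]);
translate([321, 292, 330]) cube([884, 270, 22]);


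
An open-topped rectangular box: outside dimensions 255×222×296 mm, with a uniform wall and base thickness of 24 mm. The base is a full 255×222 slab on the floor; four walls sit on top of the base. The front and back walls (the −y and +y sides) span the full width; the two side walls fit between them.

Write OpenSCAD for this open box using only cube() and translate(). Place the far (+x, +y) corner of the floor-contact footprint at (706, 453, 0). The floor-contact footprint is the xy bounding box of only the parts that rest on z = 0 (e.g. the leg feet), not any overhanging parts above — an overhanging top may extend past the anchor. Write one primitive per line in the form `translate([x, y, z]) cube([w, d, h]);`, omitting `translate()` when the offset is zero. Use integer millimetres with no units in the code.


translate([451, 231, 0]) cube([255, 222, 24]);
translate([451, 231, 24]) cube([255, 24, 272]);
translate([451, 429, 24]) cube([255, 24, 272]);
translate([451, 255, 24]) cube([24, 174, 272]);
translate([682, 255, 24]) cube([24, 174, 272]);


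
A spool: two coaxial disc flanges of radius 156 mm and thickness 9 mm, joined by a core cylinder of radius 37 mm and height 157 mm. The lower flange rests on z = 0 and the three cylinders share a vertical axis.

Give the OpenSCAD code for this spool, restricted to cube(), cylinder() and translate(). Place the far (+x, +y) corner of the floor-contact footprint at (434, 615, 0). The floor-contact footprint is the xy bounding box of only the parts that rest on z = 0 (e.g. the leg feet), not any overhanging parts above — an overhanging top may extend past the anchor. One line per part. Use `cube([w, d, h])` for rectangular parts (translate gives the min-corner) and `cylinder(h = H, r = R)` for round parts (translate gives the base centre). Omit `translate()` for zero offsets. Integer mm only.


translate([278, 459, 0]) cylinder(h = 9, r = 156);
translate([278, 459, 9]) cylinder(h = 157, r = 37);
translate([278, 459, 166]) cylinder(h = 9, r = 156);


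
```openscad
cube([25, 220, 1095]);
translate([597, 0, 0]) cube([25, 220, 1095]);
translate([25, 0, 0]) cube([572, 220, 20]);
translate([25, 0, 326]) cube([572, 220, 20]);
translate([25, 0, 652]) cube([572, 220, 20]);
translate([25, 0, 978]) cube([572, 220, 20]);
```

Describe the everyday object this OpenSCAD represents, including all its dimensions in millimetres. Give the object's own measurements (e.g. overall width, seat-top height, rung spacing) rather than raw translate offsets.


An open bookshelf. Two side panels, each 25 mm thick, 220 mm deep and 1095 mm tall, stand 622 mm apart (outside-to-outside). Between them sit 4 shelves, each 20 mm thick and 220 mm deep, spanning the full gap between the sides. The bottom shelf rests on the floor (its underside at z = 0) and the clear gap between one shelf's top and the next shelf's underside is 306 mm.


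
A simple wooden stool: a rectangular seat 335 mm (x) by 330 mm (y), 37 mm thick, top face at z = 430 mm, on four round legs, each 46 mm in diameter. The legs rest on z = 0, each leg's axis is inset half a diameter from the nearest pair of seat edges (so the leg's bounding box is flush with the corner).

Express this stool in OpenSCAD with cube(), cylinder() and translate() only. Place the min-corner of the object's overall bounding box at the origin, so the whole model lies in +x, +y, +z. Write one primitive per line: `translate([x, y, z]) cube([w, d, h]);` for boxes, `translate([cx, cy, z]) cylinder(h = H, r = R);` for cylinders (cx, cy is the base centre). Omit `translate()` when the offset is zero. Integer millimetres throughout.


// leg_h = 430 - 37 = 393
translate([0, 0, 393]) cube([335, 330, 37]);
translate([23, 23, 0]) cylinder(h = 393, r = 23);
translate([312, 23, 0]) cylinder(h = 393, r = 23);
translate([23, 307, 0]) cylinder(h = 393, r = 23);
translate([312, 307, 0]) cylinder(h = 393, r = 23);


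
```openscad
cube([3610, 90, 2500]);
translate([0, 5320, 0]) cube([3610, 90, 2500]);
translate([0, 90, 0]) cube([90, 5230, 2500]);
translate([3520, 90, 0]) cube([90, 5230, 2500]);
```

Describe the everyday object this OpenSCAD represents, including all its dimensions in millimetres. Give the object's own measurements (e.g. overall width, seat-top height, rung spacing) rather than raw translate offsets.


The wall frame of a small rectangular building: four walls, each 2500 mm tall and 90 mm thick, enclosing a footprint 3610 mm (x) by 5410 mm (y) outside-to-outside, with no floor or roof. The front and back walls (the −y and +y sides) span the full width; the two side walls fit between them.


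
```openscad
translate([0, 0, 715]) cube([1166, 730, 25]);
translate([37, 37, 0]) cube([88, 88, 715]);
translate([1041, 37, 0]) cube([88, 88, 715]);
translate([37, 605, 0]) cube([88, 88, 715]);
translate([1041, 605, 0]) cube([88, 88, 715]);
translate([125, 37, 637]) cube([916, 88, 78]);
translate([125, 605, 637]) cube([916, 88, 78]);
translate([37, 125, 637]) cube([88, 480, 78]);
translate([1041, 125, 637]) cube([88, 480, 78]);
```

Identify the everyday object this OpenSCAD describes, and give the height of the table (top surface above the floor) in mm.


A table. The table height is 740 mm.

A 1166×730×25 slab sits at z = 715 on four 88 mm square posts — a table. The top surface is at 715 + 25 = 740 mm.


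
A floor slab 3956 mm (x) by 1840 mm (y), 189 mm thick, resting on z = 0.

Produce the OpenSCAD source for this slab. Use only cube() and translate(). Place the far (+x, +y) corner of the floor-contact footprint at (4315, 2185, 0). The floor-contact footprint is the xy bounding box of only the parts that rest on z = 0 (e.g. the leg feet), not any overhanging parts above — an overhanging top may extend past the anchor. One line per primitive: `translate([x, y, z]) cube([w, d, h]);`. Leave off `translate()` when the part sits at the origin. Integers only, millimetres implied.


translate([359, 345, 0]) cube([3956, 1840, 189]);


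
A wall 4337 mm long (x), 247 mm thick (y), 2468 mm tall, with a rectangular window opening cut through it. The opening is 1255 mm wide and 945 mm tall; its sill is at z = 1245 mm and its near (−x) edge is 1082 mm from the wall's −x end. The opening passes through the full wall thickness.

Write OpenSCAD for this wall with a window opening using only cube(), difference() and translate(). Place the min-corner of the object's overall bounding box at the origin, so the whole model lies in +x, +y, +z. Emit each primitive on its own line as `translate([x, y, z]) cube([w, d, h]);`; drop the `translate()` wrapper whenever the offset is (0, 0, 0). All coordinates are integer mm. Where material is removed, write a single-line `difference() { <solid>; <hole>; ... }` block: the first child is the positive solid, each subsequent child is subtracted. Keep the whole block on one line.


difference() { cube([4337, 247, 2468]); translate([1082, 0, 1245]) cube([1255, 247, 945]); }


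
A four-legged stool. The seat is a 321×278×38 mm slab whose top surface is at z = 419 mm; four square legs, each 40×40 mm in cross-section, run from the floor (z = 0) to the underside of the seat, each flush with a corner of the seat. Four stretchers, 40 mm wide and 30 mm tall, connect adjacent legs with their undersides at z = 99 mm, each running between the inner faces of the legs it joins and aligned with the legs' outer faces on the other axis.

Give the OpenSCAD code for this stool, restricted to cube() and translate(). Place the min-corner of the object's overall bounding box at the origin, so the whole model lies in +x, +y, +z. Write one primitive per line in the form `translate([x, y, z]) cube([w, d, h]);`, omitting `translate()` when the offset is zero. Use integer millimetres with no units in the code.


// leg_h = 419 - 38 = 381
// stretcher span = 321 - 2*40 = 241
translate([0, 0, 381]) cube([321, 278, 38]);
cube([40, 40, 381]);
translate([281, 0, 0]) cube([40, 40, 381]);
translate([0, 238, 0]) cube([40, 40, 381]);
translate([281, 238, 0]) cube([40, 40, 381]);
translate([40, 0, 99]) cube([241, 40, 30]);
translate([40, 238, 99]) cube([241, 40, 30]);
translate([0, 40, 99]) cube([40, 198, 30]);
translate([281, 40, 99]) cube([40, 198, 30]);


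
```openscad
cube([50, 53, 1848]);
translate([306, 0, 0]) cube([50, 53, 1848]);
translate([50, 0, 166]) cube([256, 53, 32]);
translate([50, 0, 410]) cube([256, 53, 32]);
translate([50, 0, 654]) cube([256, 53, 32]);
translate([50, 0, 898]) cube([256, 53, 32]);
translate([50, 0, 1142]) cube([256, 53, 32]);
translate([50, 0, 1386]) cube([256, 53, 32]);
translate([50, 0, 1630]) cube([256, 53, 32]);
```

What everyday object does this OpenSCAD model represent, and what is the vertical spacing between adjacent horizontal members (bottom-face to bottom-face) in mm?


A ladder. The rung spacing is 244 mm.

Two tall 50×53 posts with 7 short bars between them — a ladder. Adjacent rungs sit at z = 166 and z = 410, so the spacing is 410 − 166 = 244 mm.


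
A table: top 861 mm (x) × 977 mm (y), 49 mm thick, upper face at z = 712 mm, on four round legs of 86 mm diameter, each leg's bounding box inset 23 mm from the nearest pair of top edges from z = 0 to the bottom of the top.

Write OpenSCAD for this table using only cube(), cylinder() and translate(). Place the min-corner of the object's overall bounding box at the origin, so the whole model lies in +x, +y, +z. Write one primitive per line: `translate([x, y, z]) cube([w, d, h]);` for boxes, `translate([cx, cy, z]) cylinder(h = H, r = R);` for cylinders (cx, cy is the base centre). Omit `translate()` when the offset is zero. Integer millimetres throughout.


translate([0, 0, 663]) cube([861, 977, 49]);
translate([66, 66, 0]) cylinder(h = 663, r = 43);
translate([795, 66, 0]) cylinder(h = 663, r = 43);
translate([66, 911, 0]) cylinder(h = 663, r = 43);
translate([795, 911, 0]) cylinder(h = 663, r = 43);


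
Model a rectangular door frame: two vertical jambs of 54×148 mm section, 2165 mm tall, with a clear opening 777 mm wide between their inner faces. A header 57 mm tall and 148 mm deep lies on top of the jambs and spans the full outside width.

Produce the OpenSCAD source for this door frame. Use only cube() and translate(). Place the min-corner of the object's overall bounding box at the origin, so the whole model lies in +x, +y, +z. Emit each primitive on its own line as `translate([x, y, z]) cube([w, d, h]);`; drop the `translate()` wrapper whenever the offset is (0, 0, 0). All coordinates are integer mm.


cube([54, 148, 2165]);
translate([831, 0, 0]) cube([54, 148, 2165]);
translate([0, 0, 2165]) cube([885, 148, 57]);


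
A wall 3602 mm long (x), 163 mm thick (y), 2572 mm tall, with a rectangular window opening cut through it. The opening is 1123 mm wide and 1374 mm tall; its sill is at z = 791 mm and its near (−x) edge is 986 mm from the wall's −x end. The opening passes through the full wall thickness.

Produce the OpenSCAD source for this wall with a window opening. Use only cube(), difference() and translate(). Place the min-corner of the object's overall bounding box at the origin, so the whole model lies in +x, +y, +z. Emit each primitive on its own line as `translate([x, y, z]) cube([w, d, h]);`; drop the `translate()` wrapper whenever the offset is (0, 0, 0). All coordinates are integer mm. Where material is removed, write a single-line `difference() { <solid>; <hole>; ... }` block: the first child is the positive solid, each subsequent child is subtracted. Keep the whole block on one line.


difference() { cube([3602, 163, 2572]); translate([986, 0, 791]) cube([1123, 163, 1374]); }


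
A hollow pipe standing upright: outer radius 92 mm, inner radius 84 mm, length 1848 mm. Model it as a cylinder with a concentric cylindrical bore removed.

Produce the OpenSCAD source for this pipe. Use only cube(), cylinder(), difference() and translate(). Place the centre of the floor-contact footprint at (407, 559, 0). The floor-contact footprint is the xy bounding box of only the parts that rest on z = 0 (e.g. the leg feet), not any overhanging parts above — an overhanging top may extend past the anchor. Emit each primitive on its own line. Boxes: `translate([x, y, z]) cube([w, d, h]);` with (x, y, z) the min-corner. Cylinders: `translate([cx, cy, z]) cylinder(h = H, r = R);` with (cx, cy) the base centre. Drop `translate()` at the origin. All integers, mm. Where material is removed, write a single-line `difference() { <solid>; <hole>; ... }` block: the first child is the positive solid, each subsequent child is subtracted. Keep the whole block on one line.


difference() { translate([407, 559, 0]) cylinder(h = 1848, r = 92); translate([407, 559, 0]) cylinder(h = 1848, r = 84); }


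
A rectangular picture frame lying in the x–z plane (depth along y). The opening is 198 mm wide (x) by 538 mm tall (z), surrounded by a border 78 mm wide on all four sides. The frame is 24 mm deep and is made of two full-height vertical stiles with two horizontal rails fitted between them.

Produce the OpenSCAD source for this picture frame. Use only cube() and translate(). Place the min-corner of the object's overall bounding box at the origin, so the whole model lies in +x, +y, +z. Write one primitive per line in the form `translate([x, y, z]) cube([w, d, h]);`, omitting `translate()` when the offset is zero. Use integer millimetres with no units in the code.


cube([78, 24, 694]);
translate([276, 0, 0]) cube([78, 24, 694]);
translate([78, 0, 0]) cube([198, 24, 78]);
translate([78, 0, 616]) cube([198, 24, 78]);


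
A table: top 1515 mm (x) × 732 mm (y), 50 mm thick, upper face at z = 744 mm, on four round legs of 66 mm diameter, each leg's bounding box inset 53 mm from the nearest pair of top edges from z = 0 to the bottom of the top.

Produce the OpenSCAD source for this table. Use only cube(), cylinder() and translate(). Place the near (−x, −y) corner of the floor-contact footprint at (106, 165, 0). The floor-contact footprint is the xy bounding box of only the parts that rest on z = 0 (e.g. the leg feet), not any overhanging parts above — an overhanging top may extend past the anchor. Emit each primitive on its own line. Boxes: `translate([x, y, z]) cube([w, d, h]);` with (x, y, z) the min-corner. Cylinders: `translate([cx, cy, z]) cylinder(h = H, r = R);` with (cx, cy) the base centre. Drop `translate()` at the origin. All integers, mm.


translate([53, 112, 694]) cube([1515, 732, 50]);
translate([139, 198, 0]) cylinder(h = 694, r = 33);
translate([1482, 198, 0]) cylinder(h = 694, r = 33);
translate([139, 758, 0]) cylinder(h = 694, r = 33);
translate([1482, 758, 0]) cylinder(h = 694, r = 33);


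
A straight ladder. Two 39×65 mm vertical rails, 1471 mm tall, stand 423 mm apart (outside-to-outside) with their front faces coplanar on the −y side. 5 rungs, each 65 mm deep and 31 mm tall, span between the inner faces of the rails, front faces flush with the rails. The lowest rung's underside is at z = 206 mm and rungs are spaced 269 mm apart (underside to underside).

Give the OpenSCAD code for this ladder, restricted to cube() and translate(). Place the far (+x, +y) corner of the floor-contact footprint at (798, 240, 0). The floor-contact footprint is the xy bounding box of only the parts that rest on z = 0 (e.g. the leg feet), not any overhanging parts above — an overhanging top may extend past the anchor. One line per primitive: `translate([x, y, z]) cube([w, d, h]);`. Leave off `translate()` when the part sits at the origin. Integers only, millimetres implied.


translate([375, 175, 0]) cube([39, 65, 1471]);
translate([759, 175, 0]) cube([39, 65, 1471]);
translate([414, 175, 206]) cube([345, 65, 31]);
translate([414, 175, 475]) cube([345, 65, 31]);
translate([414, 175, 744]) cube([345, 65, 31]);
translate([414, 175, 1013]) cube([345, 65, 31]);
translate([414, 175, 1282]) cube([345, 65, 31]);


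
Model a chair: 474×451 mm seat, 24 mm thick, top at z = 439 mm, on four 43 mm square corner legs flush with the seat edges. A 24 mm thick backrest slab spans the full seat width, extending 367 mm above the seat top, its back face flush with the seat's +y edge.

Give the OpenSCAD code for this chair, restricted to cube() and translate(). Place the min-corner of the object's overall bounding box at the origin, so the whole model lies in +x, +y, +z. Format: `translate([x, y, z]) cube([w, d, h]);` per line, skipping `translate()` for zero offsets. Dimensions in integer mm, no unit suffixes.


// leg_h = 439 - 24 = 415
translate([0, 0, 415]) cube([474, 451, 24]);
cube([43, 43, 415]);
translate([431, 0, 0]) cube([43, 43, 415]);
translate([0, 408, 0]) cube([43, 43, 415]);
translate([431, 408, 0]) cube([43, 43, 415]);
translate([0, 427, 439]) cube([474, 24, 367]);


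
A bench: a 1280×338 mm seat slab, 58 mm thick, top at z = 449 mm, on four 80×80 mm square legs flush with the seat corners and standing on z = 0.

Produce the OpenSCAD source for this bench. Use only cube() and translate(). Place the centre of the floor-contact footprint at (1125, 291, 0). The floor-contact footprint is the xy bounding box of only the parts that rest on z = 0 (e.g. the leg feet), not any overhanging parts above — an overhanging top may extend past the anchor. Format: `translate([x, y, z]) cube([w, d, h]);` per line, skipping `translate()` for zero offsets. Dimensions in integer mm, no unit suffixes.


translate([485, 122, 391]) cube([1280, 338, 58]);
translate([485, 122, 0]) cube([80, 80, 391]);
translate([485, 380, 0]) cube([80, 80, 391]);
translate([1685, 122, 0]) cube([80, 80, 391]);
translate([1685, 380, 0]) cube([80, 80, 391]);


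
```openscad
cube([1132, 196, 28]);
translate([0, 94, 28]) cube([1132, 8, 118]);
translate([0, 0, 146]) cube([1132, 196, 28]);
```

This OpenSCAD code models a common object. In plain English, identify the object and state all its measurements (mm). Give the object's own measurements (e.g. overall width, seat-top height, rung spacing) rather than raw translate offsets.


An I-beam lying along x, 1132 mm long. Overall section height 174 mm. Two flanges 196 mm wide (y) and 28 mm thick, one on the floor and one at the top; a web 8 mm thick runs between them, centred on the flange width.


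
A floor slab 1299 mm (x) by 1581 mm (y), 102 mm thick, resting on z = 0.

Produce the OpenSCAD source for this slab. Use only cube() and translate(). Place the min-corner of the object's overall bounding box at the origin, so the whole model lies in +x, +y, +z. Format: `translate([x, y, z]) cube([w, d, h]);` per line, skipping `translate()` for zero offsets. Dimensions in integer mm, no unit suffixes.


cube([1299, 1581, 102]);


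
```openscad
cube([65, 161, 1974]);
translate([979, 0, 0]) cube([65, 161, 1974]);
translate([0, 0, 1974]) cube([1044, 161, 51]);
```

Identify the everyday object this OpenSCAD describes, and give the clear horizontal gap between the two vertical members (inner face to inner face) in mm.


A door frame. The clear opening width is 914 mm.

Two 1974 mm tall posts with a header on top — a door frame. The left jamb is 65 mm wide at x = 0; the right jamb starts at x = 979. The clear opening is 979 − 65 = 914 mm.


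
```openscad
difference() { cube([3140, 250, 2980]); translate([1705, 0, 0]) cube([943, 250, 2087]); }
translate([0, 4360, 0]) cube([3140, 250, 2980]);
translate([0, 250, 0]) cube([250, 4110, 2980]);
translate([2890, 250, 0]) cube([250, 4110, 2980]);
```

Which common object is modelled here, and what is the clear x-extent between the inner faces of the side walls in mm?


A single room. The interior width is 2640 mm.

Four walls enclosing a rectangle with a door in the front wall — a room. Outside width 3140 minus two 250 mm walls gives 2640 mm.


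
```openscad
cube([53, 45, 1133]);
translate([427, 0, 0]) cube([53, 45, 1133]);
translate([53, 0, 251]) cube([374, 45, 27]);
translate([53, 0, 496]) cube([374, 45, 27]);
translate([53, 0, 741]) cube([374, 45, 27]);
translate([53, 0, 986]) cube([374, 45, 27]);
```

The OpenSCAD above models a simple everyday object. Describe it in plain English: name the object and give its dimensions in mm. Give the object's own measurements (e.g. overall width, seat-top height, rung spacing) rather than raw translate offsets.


A straight ladder. Two 53×45 mm vertical rails, 1133 mm tall, stand 480 mm apart (outside-to-outside) with their front faces coplanar on the −y side. 4 rungs, each 45 mm deep and 27 mm tall, span between the inner faces of the rails, front faces flush with the rails. The lowest rung's underside is at z = 251 mm and rungs are spaced 245 mm apart (underside to underside).


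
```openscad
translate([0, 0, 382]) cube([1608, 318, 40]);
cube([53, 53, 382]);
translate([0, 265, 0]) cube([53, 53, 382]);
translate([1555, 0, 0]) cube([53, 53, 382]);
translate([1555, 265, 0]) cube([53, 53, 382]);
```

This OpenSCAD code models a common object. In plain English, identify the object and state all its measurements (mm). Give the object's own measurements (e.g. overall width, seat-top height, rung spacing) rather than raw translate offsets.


A bench: a 1608×318 mm seat slab, 40 mm thick, top at z = 422 mm, on four 53×53 mm square legs flush with the seat corners and standing on z = 0.


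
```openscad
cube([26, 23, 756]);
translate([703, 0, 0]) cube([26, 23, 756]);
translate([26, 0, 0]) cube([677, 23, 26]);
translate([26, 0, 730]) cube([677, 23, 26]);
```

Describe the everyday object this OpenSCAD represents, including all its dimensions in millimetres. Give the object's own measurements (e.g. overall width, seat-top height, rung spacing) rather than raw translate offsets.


A rectangular picture frame lying in the x–z plane (depth along y). The opening is 677 mm wide (x) by 704 mm tall (z), surrounded by a border 26 mm wide on all four sides. The frame is 23 mm deep and is made of two full-height vertical stiles with two horizontal rails fitted between them.


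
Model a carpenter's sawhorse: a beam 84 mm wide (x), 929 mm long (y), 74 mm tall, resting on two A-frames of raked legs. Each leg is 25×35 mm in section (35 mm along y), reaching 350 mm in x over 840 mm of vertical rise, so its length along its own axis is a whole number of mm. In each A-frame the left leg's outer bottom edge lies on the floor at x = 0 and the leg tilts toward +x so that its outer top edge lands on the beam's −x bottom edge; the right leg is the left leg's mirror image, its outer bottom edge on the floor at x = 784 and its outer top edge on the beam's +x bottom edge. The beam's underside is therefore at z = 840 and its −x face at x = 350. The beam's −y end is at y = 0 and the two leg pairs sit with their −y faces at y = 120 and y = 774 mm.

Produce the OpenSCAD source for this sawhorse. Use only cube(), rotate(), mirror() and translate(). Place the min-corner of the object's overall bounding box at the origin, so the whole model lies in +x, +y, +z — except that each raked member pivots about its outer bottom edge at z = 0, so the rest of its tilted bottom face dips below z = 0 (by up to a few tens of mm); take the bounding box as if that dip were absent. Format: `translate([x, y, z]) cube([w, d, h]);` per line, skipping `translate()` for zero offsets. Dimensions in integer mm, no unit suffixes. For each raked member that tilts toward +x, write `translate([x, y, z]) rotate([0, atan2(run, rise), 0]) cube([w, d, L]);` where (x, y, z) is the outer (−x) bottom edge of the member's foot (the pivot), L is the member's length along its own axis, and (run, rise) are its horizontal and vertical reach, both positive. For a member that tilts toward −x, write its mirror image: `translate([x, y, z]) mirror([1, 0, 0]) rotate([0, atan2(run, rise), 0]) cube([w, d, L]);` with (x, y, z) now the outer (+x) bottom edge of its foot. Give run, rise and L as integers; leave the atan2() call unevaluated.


translate([350, 0, 840]) cube([84, 929, 74]);
translate([0, 120, 0]) rotate([0, atan2(350, 840), 0]) cube([25, 35, 910]);
translate([784, 120, 0]) mirror([1, 0, 0]) rotate([0, atan2(350, 840), 0]) cube([25, 35, 910]);
translate([0, 774, 0]) rotate([0, atan2(350, 840), 0]) cube([25, 35, 910]);
translate([784, 774, 0]) mirror([1, 0, 0]) rotate([0, atan2(350, 840), 0]) cube([25, 35, 910]);


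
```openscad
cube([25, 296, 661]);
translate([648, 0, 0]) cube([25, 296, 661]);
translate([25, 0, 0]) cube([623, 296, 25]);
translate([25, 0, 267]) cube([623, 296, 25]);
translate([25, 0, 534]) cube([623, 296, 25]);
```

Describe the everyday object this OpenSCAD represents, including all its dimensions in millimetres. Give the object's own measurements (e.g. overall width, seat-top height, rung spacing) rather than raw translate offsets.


An open bookshelf. Two side panels, each 25 mm thick, 296 mm deep and 661 mm tall, stand 673 mm apart (outside-to-outside). Between them sit 3 shelves, each 25 mm thick and 296 mm deep, spanning the full gap between the sides. The bottom shelf rests on the floor (its underside at z = 0) and the clear gap between one shelf's top and the next shelf's underside is 242 mm.


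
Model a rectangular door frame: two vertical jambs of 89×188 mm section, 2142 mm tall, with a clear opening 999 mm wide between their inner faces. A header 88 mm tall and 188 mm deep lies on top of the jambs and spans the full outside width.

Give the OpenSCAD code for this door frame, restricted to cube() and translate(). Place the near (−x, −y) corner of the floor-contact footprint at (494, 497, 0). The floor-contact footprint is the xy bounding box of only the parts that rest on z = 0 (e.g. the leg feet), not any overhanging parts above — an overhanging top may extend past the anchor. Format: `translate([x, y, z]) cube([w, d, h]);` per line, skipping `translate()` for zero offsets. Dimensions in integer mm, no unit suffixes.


translate([494, 497, 0]) cube([89, 188, 2142]);
translate([1582, 497, 0]) cube([89, 188, 2142]);
translate([494, 497, 2142]) cube([1177, 188, 88]);


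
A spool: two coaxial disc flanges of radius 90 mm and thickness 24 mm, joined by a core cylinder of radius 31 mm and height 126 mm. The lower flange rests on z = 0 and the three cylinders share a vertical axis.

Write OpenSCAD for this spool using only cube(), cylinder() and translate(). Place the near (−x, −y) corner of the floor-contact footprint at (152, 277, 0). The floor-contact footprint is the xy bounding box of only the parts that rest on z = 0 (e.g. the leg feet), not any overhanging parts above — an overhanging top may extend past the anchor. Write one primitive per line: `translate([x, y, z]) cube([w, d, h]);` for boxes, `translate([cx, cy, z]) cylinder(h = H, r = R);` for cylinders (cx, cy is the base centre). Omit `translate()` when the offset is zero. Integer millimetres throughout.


translate([242, 367, 0]) cylinder(h = 24, r = 90);
translate([242, 367, 24]) cylinder(h = 126, r = 31);
translate([242, 367, 150]) cylinder(h = 24, r = 90);


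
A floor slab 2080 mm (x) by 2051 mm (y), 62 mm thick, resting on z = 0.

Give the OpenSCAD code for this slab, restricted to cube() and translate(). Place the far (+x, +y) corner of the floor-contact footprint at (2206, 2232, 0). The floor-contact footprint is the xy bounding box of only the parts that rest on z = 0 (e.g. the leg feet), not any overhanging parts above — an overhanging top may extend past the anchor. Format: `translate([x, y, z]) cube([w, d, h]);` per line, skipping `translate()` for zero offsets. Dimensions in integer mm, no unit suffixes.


translate([126, 181, 0]) cube([2080, 2051, 62]);


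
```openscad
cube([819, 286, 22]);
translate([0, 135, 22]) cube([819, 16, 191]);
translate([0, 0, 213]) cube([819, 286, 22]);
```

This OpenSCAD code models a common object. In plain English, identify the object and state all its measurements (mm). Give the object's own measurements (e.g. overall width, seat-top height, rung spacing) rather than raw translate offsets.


An I-beam lying along x, 819 mm long. Overall section height 235 mm. Two flanges 286 mm wide (y) and 22 mm thick, one on the floor and one at the top; a web 16 mm thick runs between them, centred on the flange width.


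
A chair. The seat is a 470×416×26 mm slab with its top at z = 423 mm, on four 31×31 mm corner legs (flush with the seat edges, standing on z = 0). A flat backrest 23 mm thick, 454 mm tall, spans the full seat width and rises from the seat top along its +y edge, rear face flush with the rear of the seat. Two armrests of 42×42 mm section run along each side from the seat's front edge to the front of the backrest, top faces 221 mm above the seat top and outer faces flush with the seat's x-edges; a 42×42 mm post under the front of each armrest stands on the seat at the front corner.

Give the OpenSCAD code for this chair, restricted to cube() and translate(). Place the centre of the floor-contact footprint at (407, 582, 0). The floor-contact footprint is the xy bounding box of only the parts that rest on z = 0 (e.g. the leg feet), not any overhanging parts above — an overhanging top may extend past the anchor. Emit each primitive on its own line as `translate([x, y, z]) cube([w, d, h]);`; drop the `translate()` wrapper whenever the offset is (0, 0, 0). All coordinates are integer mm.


translate([172, 374, 397]) cube([470, 416, 26]);
translate([172, 374, 0]) cube([31, 31, 397]);
translate([611, 374, 0]) cube([31, 31, 397]);
translate([172, 759, 0]) cube([31, 31, 397]);
translate([611, 759, 0]) cube([31, 31, 397]);
translate([172, 767, 423]) cube([470, 23, 454]);
translate([172, 374, 602]) cube([42, 393, 42]);
translate([600, 374, 602]) cube([42, 393, 42]);
translate([172, 374, 423]) cube([42, 42, 179]);
translate([600, 374, 423]) cube([42, 42, 179]);


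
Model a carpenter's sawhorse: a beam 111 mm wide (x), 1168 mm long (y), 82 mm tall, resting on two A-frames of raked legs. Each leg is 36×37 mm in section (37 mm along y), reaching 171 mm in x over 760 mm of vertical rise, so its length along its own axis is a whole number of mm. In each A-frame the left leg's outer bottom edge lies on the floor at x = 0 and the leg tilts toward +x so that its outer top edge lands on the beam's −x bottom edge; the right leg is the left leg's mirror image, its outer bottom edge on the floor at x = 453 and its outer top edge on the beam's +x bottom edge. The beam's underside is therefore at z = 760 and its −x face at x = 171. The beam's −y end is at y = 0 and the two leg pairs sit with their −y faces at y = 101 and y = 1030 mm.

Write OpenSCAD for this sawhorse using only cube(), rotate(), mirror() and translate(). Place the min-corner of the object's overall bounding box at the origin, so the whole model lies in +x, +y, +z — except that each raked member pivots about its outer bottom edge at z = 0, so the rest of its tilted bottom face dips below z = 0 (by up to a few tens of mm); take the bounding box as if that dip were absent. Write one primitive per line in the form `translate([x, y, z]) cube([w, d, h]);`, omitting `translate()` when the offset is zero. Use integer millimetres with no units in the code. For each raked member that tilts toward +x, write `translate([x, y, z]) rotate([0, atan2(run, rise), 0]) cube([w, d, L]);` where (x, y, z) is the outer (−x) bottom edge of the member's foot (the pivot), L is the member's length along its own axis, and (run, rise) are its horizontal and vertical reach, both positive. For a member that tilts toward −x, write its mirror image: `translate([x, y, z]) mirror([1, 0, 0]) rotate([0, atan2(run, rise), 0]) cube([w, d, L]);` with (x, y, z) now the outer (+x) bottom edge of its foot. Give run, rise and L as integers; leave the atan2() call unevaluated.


// leg length = √(171² + 760²) = 779
// right-leg outer foot x = 2·171 + 111 = 453
// beam min-corner = (171, 0, 760)
translate([171, 0, 760]) cube([111, 1168, 82]);
translate([0, 101, 0]) rotate([0, atan2(171, 760), 0]) cube([36, 37, 779]);
translate([453, 101, 0]) mirror([1, 0, 0]) rotate([0, atan2(171, 760), 0]) cube([36, 37, 779]);
translate([0, 1030, 0]) rotate([0, atan2(171, 760), 0]) cube([36, 37, 779]);
translate([453, 1030, 0]) mirror([1, 0, 0]) rotate([0, atan2(171, 760), 0]) cube([36, 37, 779]);
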